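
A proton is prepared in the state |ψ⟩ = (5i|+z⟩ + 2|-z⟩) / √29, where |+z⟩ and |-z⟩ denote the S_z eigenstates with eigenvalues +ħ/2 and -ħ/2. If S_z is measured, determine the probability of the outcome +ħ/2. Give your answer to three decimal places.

The +ħ/2 outcome corresponds to |+z⟩. Its amplitude in |ψ⟩ is 5i/√29.
P = |5i|² / 29 = 25/29.

0.862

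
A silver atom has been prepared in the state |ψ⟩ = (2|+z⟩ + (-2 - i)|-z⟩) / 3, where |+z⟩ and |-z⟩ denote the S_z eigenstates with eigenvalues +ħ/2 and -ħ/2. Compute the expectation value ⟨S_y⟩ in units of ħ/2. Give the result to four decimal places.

-0.4444

⟨σ_y⟩ = 2 Im(a* b)/(|a|²+|b|²) with a = 2, b = (-2 - i).
a* b = (-4 - 2i), so ⟨σ_y⟩ = -4/9.
⟨S_y⟩ = (ħ/2)·⟨σ_y⟩.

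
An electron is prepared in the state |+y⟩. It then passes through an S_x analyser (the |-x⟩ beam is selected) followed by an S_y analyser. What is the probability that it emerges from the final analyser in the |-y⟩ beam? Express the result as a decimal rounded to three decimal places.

First analyser (S_x): from |+y⟩, P(|-x⟩) = 1/2.
After stage 1 the state is |-x⟩; P(|-y⟩) = |⟨-y|-x⟩|² = 1/2.
Joint probability = 1/2 × 1/2 = 0.250.

0.250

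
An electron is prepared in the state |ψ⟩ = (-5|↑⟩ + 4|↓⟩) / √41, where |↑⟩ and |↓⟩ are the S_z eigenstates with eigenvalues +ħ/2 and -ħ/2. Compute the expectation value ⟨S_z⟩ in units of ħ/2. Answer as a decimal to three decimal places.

0.220

⟨σ_z⟩ = |a|² - |b|² divided by |a|²+|b|², with a, b the |↑⟩, |↓⟩ amplitudes.
= (25 - 16)/41 = 9/41.
⟨S_z⟩ = (ħ/2)·⟨σ_z⟩.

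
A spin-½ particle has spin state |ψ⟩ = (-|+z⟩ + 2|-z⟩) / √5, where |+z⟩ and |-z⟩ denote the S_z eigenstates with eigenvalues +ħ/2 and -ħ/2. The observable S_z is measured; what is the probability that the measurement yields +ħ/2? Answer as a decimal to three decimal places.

The +ħ/2 outcome corresponds to |+z⟩. Its amplitude in |ψ⟩ is -1/√5.
P = |-1|² / 5 = 1/5.

0.200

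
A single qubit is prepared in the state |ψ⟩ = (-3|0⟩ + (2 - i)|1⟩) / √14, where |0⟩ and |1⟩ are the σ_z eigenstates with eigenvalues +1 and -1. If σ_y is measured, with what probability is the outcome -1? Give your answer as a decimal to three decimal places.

|-y⟩ = (|0⟩ - i|1⟩)/√2, so ⟨-y|ψ⟩ = (-2 + 2i) / (√2·√14).
P = |-2 + 2i|² / 28 = 8/28.

0.286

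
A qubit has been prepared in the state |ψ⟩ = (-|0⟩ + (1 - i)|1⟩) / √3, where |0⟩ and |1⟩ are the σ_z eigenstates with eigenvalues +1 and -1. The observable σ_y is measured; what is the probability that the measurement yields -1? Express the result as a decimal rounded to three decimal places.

0.167

|-y⟩ = (|0⟩ - i|1⟩)/√2, so ⟨-y|ψ⟩ = (i) / (√2·√3).
P = |i|² / 6 = 1/6.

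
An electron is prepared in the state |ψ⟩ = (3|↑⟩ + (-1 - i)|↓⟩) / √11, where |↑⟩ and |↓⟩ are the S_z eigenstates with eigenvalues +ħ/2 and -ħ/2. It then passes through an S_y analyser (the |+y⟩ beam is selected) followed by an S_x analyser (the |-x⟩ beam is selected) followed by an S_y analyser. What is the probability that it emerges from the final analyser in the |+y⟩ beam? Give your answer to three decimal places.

0.057

First analyser (S_y): P(|+y⟩) = |⟨+y|ψ⟩|² = 5/22.
After stage 1 the state is |+y⟩; P(|-x⟩) = |⟨-x|+y⟩|² = 1/2.
After stage 2 the state is |-x⟩; P(|+y⟩) = |⟨+y|-x⟩|² = 1/2.
Joint probability = 5/22 × 1/2 × 1/2 = 0.057.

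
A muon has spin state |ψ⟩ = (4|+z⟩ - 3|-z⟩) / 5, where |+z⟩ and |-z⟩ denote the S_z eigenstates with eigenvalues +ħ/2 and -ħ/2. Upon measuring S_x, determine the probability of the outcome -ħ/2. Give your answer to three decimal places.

|-x⟩ = (|+z⟩ - |-z⟩)/√2, so ⟨-x|ψ⟩ = (7) / (√2·5).
P = |7|² / 50 = 49/50.

0.980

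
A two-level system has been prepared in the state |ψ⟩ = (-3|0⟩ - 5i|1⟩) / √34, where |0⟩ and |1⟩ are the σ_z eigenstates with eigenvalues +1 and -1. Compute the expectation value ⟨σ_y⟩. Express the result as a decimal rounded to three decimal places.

0.882

⟨σ_y⟩ = 2 Im(a* b)/(|a|²+|b|²) with a = -3, b = -5i.
a* b = 15i, so ⟨σ_y⟩ = 30/34.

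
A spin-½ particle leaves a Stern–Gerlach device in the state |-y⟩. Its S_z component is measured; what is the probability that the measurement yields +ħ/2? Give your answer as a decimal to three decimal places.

0.500

In the S_z basis, |-y⟩ = (|↑⟩ - i|↓⟩)/√2 and |+z⟩ = |↑⟩.
|⟨+z|-y⟩|² = 1/2.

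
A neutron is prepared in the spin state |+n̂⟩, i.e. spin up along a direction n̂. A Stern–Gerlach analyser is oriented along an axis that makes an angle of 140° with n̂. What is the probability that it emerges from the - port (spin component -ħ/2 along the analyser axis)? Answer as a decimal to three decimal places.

0.883

For spin-½, the probability of finding spin-up along an axis at angle θ to the initial spin direction is cos²(θ/2); spin-down is sin²(θ/2).
θ = 140°, so P = sin²(70°) ≈ 0.883.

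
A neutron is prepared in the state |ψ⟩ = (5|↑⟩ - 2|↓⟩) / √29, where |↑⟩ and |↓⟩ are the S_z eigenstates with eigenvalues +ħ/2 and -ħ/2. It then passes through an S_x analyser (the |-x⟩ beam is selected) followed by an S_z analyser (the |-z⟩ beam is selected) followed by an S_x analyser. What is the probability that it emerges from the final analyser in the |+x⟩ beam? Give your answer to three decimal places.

0.211

First analyser (S_x): P(|-x⟩) = |⟨-x|ψ⟩|² = 49/58.
After stage 1 the state is |-x⟩; P(|-z⟩) = |⟨-z|-x⟩|² = 1/2.
After stage 2 the state is |-z⟩; P(|+x⟩) = |⟨+x|-z⟩|² = 1/2.
Joint probability = 49/58 × 1/2 × 1/2 = 0.211.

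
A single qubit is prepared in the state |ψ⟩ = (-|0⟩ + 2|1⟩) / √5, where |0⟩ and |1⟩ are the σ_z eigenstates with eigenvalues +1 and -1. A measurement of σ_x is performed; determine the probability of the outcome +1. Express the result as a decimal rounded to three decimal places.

0.100

|+x⟩ = (|0⟩ + |1⟩)/√2, so ⟨+x|ψ⟩ = (1) / (√2·√5).
P = |1|² / 10 = 1/10.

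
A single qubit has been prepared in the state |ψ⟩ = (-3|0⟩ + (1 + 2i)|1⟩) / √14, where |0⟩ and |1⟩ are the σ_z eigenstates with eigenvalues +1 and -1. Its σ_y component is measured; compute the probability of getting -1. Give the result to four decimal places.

|-y⟩ = (|0⟩ - i|1⟩)/√2, so ⟨-y|ψ⟩ = (-5 + i) / (√2·√14).
P = |-5 + i|² / 28 = 26/28.

0.9286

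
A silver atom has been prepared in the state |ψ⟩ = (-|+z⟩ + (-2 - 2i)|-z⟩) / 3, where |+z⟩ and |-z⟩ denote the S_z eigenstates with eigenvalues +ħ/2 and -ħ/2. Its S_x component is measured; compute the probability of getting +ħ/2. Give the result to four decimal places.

|+x⟩ = (|+z⟩ + |-z⟩)/√2, so ⟨+x|ψ⟩ = (-3 - 2i) / (√2·3).
P = |-3 - 2i|² / 18 = 13/18.

0.7222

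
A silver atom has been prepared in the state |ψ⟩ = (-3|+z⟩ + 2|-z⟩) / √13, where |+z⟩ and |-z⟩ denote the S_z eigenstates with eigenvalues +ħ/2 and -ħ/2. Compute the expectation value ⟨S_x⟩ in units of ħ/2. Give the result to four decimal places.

⟨σ_x⟩ = 2 Re(a* b)/(|a|²+|b|²) with a = -3, b = 2.
a* b = -6, so ⟨σ_x⟩ = -12/13.
⟨S_x⟩ = (ħ/2)·⟨σ_x⟩.

-0.9231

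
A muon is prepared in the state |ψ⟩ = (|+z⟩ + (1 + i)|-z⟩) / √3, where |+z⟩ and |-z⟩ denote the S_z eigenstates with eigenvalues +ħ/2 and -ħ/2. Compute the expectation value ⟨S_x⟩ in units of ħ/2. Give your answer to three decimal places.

⟨σ_x⟩ = 2 Re(a* b)/(|a|²+|b|²) with a = 1, b = (1 + i).
a* b = (1 + i), so ⟨σ_x⟩ = 2/3.
⟨S_x⟩ = (ħ/2)·⟨σ_x⟩.

0.667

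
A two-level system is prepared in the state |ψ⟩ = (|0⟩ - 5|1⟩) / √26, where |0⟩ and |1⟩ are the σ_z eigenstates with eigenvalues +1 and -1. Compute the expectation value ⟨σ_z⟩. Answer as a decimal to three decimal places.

-0.923

⟨σ_z⟩ = |a|² - |b|² divided by |a|²+|b|², with a, b the |0⟩, |1⟩ amplitudes.
= (1 - 25)/26 = -24/26.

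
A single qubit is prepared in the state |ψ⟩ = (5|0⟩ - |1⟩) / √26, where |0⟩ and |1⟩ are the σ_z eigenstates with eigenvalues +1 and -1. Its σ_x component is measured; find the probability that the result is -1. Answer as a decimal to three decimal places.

|-x⟩ = (|0⟩ - |1⟩)/√2, so ⟨-x|ψ⟩ = (6) / (√2·√26).
P = |6|² / 52 = 36/52.

0.692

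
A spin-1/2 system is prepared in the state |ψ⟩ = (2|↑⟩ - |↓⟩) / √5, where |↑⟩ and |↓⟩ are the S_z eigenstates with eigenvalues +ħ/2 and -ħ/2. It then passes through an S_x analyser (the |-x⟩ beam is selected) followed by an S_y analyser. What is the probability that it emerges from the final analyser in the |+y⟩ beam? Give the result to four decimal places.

First analyser (S_x): P(|-x⟩) = |⟨-x|ψ⟩|² = 9/10.
After stage 1 the state is |-x⟩; P(|+y⟩) = |⟨+y|-x⟩|² = 1/2.
Joint probability = 9/10 × 1/2 = 0.4500.

0.4500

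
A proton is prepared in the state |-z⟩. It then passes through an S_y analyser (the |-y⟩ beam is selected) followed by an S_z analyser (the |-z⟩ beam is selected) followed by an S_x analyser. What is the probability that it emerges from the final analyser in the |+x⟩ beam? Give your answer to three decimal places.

0.125

First analyser (S_y): from |-z⟩, P(|-y⟩) = 1/2.
After stage 1 the state is |-y⟩; P(|-z⟩) = |⟨-z|-y⟩|² = 1/2.
After stage 2 the state is |-z⟩; P(|+x⟩) = |⟨+x|-z⟩|² = 1/2.
Joint probability = 1/2 × 1/2 × 1/2 = 0.125.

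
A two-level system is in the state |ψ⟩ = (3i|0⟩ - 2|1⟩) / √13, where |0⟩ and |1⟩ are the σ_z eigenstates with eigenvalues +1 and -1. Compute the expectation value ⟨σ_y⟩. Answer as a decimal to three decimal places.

0.923

⟨σ_y⟩ = 2 Im(a* b)/(|a|²+|b|²) with a = 3i, b = -2.
a* b = 6i, so ⟨σ_y⟩ = 12/13.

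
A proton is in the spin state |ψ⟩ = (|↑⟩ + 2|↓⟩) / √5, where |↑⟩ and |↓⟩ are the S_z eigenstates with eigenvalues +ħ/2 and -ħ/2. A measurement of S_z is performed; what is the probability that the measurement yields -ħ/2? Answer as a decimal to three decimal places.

The -ħ/2 outcome corresponds to |↓⟩. Its amplitude in |ψ⟩ is 2/√5.
P = |2|² / 5 = 4/5.

0.800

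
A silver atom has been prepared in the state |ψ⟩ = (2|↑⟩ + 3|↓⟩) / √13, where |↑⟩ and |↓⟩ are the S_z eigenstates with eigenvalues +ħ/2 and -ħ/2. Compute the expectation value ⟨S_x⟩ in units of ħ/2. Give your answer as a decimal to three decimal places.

0.923

⟨σ_x⟩ = 2 Re(a* b)/(|a|²+|b|²) with a = 2, b = 3.
a* b = 6, so ⟨σ_x⟩ = 12/13.
⟨S_x⟩ = (ħ/2)·⟨σ_x⟩.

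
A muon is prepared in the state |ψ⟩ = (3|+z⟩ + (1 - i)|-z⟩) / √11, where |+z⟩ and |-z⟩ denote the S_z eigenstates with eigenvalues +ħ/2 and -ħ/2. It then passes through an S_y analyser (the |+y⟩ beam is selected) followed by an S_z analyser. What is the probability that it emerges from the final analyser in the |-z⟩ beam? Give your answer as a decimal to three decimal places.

0.114

First analyser (S_y): P(|+y⟩) = |⟨+y|ψ⟩|² = 5/22.
After stage 1 the state is |+y⟩; P(|-z⟩) = |⟨-z|+y⟩|² = 1/2.
Joint probability = 5/22 × 1/2 = 0.114.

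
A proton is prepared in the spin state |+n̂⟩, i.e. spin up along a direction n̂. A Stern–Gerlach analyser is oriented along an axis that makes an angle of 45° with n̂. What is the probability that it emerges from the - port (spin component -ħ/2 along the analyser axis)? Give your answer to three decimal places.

0.146

For spin-½, the probability of finding spin-up along an axis at angle θ to the initial spin direction is cos²(θ/2); spin-down is sin²(θ/2).
θ = 45°, so P = sin²(22.5°) ≈ 0.146.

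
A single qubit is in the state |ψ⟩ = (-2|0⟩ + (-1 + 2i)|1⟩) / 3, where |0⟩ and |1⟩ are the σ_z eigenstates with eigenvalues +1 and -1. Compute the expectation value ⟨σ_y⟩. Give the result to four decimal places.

-0.8889

⟨σ_y⟩ = 2 Im(a* b)/(|a|²+|b|²) with a = -2, b = (-1 + 2i).
a* b = (2 - 4i), so ⟨σ_y⟩ = -8/9.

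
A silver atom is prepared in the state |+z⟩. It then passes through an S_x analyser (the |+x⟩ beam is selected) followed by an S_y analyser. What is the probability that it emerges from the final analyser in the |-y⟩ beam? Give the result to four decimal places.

0.2500

First analyser (S_x): from |+z⟩, P(|+x⟩) = 1/2.
After stage 1 the state is |+x⟩; P(|-y⟩) = |⟨-y|+x⟩|² = 1/2.
Joint probability = 1/2 × 1/2 = 0.2500.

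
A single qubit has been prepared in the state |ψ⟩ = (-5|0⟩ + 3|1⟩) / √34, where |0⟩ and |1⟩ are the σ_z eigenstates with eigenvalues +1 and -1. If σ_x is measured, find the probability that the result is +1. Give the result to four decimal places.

0.0588

|+x⟩ = (|0⟩ + |1⟩)/√2, so ⟨+x|ψ⟩ = (-2) / (√2·√34).
P = |-2|² / 68 = 4/68.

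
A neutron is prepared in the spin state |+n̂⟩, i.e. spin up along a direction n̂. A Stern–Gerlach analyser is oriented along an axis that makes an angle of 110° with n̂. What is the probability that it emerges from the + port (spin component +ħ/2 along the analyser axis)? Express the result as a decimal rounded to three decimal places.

For spin-½, the probability of finding spin-up along an axis at angle θ to the initial spin direction is cos²(θ/2); spin-down is sin²(θ/2).
θ = 110°, so P = cos²(55°) ≈ 0.329.

0.329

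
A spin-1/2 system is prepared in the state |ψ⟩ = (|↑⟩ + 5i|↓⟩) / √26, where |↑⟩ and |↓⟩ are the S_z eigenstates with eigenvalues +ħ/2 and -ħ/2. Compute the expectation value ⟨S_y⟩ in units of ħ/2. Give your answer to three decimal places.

0.385

⟨σ_y⟩ = 2 Im(a* b)/(|a|²+|b|²) with a = 1, b = 5i.
a* b = 5i, so ⟨σ_y⟩ = 10/26.
⟨S_y⟩ = (ħ/2)·⟨σ_y⟩.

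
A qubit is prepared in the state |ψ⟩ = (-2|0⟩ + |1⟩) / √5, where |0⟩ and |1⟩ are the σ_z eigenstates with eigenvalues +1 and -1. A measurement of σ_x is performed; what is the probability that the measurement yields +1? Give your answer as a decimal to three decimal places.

0.100

|+x⟩ = (|0⟩ + |1⟩)/√2, so ⟨+x|ψ⟩ = (-1) / (√2·√5).
P = |-1|² / 10 = 1/10.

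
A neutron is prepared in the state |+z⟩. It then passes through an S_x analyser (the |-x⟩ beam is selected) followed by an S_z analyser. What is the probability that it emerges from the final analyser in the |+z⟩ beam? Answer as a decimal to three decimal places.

First analyser (S_x): from |+z⟩, P(|-x⟩) = 1/2.
After stage 1 the state is |-x⟩; P(|+z⟩) = |⟨+z|-x⟩|² = 1/2.
Joint probability = 1/2 × 1/2 = 0.250.

0.250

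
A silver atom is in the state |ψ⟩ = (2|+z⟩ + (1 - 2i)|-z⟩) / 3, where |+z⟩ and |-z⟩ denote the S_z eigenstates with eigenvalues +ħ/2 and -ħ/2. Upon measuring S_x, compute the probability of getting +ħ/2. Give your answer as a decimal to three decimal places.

0.722

|+x⟩ = (|+z⟩ + |-z⟩)/√2, so ⟨+x|ψ⟩ = (3 - 2i) / (√2·3).
P = |3 - 2i|² / 18 = 13/18.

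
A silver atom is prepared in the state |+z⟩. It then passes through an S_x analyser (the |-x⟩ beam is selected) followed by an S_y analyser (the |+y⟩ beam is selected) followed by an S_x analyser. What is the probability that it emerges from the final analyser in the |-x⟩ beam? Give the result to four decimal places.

First analyser (S_x): from |+z⟩, P(|-x⟩) = 1/2.
After stage 1 the state is |-x⟩; P(|+y⟩) = |⟨+y|-x⟩|² = 1/2.
After stage 2 the state is |+y⟩; P(|-x⟩) = |⟨-x|+y⟩|² = 1/2.
Joint probability = 1/2 × 1/2 × 1/2 = 0.1250.

0.1250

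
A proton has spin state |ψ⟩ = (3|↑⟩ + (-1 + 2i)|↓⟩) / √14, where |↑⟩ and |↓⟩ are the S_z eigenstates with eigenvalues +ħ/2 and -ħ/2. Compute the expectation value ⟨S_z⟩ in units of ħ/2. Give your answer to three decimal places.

⟨σ_z⟩ = |a|² - |b|² divided by |a|²+|b|², with a, b the |↑⟩, |↓⟩ amplitudes.
= (9 - 5)/14 = 4/14.
⟨S_z⟩ = (ħ/2)·⟨σ_z⟩.

0.286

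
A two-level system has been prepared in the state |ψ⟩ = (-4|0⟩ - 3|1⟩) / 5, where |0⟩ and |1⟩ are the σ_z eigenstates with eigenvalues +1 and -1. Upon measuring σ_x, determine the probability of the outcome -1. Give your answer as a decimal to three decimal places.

0.020

|-x⟩ = (|0⟩ - |1⟩)/√2, so ⟨-x|ψ⟩ = (-1) / (√2·5).
P = |-1|² / 50 = 1/50.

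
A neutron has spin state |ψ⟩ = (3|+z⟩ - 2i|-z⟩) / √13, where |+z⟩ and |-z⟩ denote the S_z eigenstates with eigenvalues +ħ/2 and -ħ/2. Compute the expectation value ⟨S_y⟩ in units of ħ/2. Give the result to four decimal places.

⟨σ_y⟩ = 2 Im(a* b)/(|a|²+|b|²) with a = 3, b = -2i.
a* b = -6i, so ⟨σ_y⟩ = -12/13.
⟨S_y⟩ = (ħ/2)·⟨σ_y⟩.

-0.9231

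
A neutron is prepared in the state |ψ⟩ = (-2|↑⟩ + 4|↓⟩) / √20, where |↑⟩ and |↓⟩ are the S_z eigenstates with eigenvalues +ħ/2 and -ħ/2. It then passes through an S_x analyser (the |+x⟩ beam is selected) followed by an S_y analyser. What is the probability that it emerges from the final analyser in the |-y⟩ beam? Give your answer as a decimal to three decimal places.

First analyser (S_x): P(|+x⟩) = |⟨+x|ψ⟩|² = 4/40.
After stage 1 the state is |+x⟩; P(|-y⟩) = |⟨-y|+x⟩|² = 1/2.
Joint probability = 4/40 × 1/2 = 0.050.

0.050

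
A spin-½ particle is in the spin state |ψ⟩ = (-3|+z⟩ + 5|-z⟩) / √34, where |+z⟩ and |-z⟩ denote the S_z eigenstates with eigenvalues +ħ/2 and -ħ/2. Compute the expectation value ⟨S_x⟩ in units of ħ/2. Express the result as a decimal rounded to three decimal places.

-0.882

⟨σ_x⟩ = 2 Re(a* b)/(|a|²+|b|²) with a = -3, b = 5.
a* b = -15, so ⟨σ_x⟩ = -30/34.
⟨S_x⟩ = (ħ/2)·⟨σ_x⟩.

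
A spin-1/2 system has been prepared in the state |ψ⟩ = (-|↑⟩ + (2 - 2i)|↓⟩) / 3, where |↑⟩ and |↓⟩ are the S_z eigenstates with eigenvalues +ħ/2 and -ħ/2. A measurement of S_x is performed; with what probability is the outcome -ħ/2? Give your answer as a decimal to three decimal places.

0.722

|-x⟩ = (|↑⟩ - |↓⟩)/√2, so ⟨-x|ψ⟩ = (-3 + 2i) / (√2·3).
P = |-3 + 2i|² / 18 = 13/18.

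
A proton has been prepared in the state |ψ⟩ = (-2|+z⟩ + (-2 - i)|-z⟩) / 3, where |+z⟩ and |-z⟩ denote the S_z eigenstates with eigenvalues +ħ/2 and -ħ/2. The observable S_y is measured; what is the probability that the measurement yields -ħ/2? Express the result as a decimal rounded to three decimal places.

|-y⟩ = (|+z⟩ - i|-z⟩)/√2, so ⟨-y|ψ⟩ = (-1 - 2i) / (√2·3).
P = |-1 - 2i|² / 18 = 5/18.

0.278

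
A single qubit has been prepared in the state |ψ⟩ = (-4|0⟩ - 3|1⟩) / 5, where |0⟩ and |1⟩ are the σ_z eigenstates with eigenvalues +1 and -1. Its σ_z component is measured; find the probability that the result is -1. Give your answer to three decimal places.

The -1 outcome corresponds to |1⟩. Its amplitude in |ψ⟩ is -3/5.
P = |-3|² / 25 = 9/25.

0.360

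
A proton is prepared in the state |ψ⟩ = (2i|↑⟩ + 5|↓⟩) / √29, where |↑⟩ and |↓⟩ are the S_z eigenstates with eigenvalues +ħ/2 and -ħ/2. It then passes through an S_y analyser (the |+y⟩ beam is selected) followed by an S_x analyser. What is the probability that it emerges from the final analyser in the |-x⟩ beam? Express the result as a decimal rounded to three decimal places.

First analyser (S_y): P(|+y⟩) = |⟨+y|ψ⟩|² = 9/58.
After stage 1 the state is |+y⟩; P(|-x⟩) = |⟨-x|+y⟩|² = 1/2.
Joint probability = 9/58 × 1/2 = 0.078.

0.078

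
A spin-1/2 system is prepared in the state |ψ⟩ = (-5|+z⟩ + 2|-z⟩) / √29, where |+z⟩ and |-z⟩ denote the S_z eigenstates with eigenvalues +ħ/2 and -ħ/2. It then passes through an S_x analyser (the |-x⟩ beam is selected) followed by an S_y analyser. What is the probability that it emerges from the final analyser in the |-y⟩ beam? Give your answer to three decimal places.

First analyser (S_x): P(|-x⟩) = |⟨-x|ψ⟩|² = 49/58.
After stage 1 the state is |-x⟩; P(|-y⟩) = |⟨-y|-x⟩|² = 1/2.
Joint probability = 49/58 × 1/2 = 0.422.

0.422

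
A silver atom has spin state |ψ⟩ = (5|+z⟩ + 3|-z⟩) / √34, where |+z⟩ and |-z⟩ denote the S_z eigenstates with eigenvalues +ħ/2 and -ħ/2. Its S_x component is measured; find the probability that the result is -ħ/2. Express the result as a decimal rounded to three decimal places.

|-x⟩ = (|+z⟩ - |-z⟩)/√2, so ⟨-x|ψ⟩ = (2) / (√2·√34).
P = |2|² / 68 = 4/68.

0.059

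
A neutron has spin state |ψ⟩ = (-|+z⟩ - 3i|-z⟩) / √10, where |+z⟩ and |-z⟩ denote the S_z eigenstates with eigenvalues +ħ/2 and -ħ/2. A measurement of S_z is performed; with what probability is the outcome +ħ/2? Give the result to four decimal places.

The +ħ/2 outcome corresponds to |+z⟩. Its amplitude in |ψ⟩ is -1/√10.
P = |-1|² / 10 = 1/10.

0.1000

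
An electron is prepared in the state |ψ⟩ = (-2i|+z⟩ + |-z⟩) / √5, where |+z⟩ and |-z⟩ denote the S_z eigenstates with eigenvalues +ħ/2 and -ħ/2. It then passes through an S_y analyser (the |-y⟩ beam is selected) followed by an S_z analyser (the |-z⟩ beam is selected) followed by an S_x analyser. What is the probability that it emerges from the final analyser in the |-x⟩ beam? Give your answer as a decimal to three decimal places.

First analyser (S_y): P(|-y⟩) = |⟨-y|ψ⟩|² = 1/10.
After stage 1 the state is |-y⟩; P(|-z⟩) = |⟨-z|-y⟩|² = 1/2.
After stage 2 the state is |-z⟩; P(|-x⟩) = |⟨-x|-z⟩|² = 1/2.
Joint probability = 1/10 × 1/2 × 1/2 = 0.025.

0.025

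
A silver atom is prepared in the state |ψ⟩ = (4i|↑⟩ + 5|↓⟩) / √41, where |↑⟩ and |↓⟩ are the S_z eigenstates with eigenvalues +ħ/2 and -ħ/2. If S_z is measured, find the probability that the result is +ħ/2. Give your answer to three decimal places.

The +ħ/2 outcome corresponds to |↑⟩. Its amplitude in |ψ⟩ is 4i/√41.
P = |4i|² / 41 = 16/41.

0.390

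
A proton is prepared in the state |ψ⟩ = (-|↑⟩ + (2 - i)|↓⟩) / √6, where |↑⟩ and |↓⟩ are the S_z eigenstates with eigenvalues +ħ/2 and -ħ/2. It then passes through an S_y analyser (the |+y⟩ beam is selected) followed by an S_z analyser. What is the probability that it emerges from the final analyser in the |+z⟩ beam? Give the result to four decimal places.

0.3333

First analyser (S_y): P(|+y⟩) = |⟨+y|ψ⟩|² = 8/12.
After stage 1 the state is |+y⟩; P(|+z⟩) = |⟨+z|+y⟩|² = 1/2.
Joint probability = 8/12 × 1/2 = 0.3333.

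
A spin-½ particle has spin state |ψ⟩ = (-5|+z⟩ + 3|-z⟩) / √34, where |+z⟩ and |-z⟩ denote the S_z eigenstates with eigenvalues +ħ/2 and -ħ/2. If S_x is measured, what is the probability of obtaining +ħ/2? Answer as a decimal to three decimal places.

0.059

|+x⟩ = (|+z⟩ + |-z⟩)/√2, so ⟨+x|ψ⟩ = (-2) / (√2·√34).
P = |-2|² / 68 = 4/68.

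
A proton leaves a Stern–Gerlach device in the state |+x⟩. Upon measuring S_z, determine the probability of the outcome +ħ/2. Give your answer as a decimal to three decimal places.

0.500

In the S_z basis, |+x⟩ = (|↑⟩ + |↓⟩)/√2 and |+z⟩ = |↑⟩.
|⟨+z|+x⟩|² = 1/2.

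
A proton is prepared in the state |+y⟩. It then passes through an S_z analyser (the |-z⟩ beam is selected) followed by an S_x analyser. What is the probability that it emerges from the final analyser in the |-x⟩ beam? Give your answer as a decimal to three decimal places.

First analyser (S_z): from |+y⟩, P(|-z⟩) = 1/2.
After stage 1 the state is |-z⟩; P(|-x⟩) = |⟨-x|-z⟩|² = 1/2.
Joint probability = 1/2 × 1/2 = 0.250.

0.250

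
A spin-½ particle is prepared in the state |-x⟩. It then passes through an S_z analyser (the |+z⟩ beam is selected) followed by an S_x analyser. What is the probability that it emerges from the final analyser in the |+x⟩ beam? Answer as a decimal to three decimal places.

0.250

First analyser (S_z): from |-x⟩, P(|+z⟩) = 1/2.
After stage 1 the state is |+z⟩; P(|+x⟩) = |⟨+x|+z⟩|² = 1/2.
Joint probability = 1/2 × 1/2 = 0.250.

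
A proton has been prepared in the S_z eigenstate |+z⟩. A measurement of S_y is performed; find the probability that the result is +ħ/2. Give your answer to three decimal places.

In the S_z basis, |+z⟩ = |↑⟩ and |+y⟩ = (|↑⟩ + i|↓⟩)/√2.
|⟨+y|+z⟩|² = 1/2.

0.500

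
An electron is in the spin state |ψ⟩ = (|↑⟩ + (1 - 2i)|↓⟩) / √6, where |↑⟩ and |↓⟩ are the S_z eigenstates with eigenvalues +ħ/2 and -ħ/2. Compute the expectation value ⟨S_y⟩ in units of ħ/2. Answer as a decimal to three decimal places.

⟨σ_y⟩ = 2 Im(a* b)/(|a|²+|b|²) with a = 1, b = (1 - 2i).
a* b = (1 - 2i), so ⟨σ_y⟩ = -4/6.
⟨S_y⟩ = (ħ/2)·⟨σ_y⟩.

-0.667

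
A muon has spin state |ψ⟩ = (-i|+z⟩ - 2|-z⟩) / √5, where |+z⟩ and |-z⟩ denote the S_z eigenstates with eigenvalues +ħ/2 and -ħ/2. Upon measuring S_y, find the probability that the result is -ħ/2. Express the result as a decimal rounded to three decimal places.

0.900

|-y⟩ = (|+z⟩ - i|-z⟩)/√2, so ⟨-y|ψ⟩ = (-3i) / (√2·√5).
P = |-3i|² / 10 = 9/10.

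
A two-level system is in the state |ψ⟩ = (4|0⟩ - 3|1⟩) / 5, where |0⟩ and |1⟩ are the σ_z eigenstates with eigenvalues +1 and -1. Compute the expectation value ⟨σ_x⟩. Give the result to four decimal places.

⟨σ_x⟩ = 2 Re(a* b)/(|a|²+|b|²) with a = 4, b = -3.
a* b = -12, so ⟨σ_x⟩ = -24/25.

-0.9600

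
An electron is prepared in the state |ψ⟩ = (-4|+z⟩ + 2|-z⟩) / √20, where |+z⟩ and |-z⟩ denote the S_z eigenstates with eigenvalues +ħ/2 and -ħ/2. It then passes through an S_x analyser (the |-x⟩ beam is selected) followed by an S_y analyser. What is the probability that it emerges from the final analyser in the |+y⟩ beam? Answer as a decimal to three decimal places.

0.450

First analyser (S_x): P(|-x⟩) = |⟨-x|ψ⟩|² = 36/40.
After stage 1 the state is |-x⟩; P(|+y⟩) = |⟨+y|-x⟩|² = 1/2.
Joint probability = 36/40 × 1/2 = 0.450.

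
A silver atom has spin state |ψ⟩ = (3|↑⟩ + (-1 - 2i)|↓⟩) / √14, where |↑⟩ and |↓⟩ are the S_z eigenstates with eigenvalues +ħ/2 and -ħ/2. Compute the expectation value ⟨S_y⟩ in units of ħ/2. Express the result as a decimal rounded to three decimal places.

-0.857

⟨σ_y⟩ = 2 Im(a* b)/(|a|²+|b|²) with a = 3, b = (-1 - 2i).
a* b = (-3 - 6i), so ⟨σ_y⟩ = -12/14.
⟨S_y⟩ = (ħ/2)·⟨σ_y⟩.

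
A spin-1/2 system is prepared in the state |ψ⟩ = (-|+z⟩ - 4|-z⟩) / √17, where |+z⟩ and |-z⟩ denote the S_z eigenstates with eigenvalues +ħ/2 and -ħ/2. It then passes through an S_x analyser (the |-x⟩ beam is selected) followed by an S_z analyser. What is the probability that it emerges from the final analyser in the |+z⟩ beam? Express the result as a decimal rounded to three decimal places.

0.132

First analyser (S_x): P(|-x⟩) = |⟨-x|ψ⟩|² = 9/34.
After stage 1 the state is |-x⟩; P(|+z⟩) = |⟨+z|-x⟩|² = 1/2.
Joint probability = 9/34 × 1/2 = 0.132.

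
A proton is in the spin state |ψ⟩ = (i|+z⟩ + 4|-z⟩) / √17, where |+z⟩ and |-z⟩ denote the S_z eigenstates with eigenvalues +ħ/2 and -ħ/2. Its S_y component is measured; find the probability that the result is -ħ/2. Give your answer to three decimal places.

0.735

|-y⟩ = (|+z⟩ - i|-z⟩)/√2, so ⟨-y|ψ⟩ = (5i) / (√2·√17).
P = |5i|² / 34 = 25/34.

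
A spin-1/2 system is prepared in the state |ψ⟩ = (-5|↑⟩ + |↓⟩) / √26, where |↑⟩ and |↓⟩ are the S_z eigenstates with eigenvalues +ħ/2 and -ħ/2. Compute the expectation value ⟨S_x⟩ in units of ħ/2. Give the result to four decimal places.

⟨σ_x⟩ = 2 Re(a* b)/(|a|²+|b|²) with a = -5, b = 1.
a* b = -5, so ⟨σ_x⟩ = -10/26.
⟨S_x⟩ = (ħ/2)·⟨σ_x⟩.

-0.3846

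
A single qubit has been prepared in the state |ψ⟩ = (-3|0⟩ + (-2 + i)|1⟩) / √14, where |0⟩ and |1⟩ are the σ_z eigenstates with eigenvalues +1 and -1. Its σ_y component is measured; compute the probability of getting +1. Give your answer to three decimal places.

0.286

|+y⟩ = (|0⟩ + i|1⟩)/√2, so ⟨+y|ψ⟩ = (-2 + 2i) / (√2·√14).
P = |-2 + 2i|² / 28 = 8/28.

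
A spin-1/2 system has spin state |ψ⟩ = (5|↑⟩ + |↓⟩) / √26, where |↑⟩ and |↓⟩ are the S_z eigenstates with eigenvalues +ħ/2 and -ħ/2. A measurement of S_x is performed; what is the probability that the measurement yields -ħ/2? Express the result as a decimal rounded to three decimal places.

0.308

|-x⟩ = (|↑⟩ - |↓⟩)/√2, so ⟨-x|ψ⟩ = (4) / (√2·√26).
P = |4|² / 52 = 16/52.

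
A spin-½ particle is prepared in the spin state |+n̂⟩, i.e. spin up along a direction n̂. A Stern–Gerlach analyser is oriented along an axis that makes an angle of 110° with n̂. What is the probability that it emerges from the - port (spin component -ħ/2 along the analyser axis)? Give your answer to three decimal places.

0.671

For spin-½, the probability of finding spin-up along an axis at angle θ to the initial spin direction is cos²(θ/2); spin-down is sin²(θ/2).
θ = 110°, so P = sin²(55°) ≈ 0.671.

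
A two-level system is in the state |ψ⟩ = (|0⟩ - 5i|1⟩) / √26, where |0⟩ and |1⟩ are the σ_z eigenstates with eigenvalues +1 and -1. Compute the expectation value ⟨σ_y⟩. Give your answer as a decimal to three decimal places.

⟨σ_y⟩ = 2 Im(a* b)/(|a|²+|b|²) with a = 1, b = -5i.
a* b = -5i, so ⟨σ_y⟩ = -10/26.

-0.385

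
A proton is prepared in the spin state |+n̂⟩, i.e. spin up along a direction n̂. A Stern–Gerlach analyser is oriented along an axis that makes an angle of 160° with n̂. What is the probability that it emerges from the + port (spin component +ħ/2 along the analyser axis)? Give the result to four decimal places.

For spin-½, the probability of finding spin-up along an axis at angle θ to the initial spin direction is cos²(θ/2); spin-down is sin²(θ/2).
θ = 160°, so P = cos²(80°) ≈ 0.0302.

0.0302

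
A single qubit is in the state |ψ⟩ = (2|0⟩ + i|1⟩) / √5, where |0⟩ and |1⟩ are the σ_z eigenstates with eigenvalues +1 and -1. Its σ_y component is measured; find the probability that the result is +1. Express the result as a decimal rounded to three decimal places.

|+y⟩ = (|0⟩ + i|1⟩)/√2, so ⟨+y|ψ⟩ = (3) / (√2·√5).
P = |3|² / 10 = 9/10.

0.900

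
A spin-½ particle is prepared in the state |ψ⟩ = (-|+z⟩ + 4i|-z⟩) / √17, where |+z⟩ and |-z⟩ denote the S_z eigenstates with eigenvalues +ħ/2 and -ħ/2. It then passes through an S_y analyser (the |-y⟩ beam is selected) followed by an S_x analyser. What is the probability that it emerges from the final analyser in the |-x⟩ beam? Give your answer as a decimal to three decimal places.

0.368

First analyser (S_y): P(|-y⟩) = |⟨-y|ψ⟩|² = 25/34.
After stage 1 the state is |-y⟩; P(|-x⟩) = |⟨-x|-y⟩|² = 1/2.
Joint probability = 25/34 × 1/2 = 0.368.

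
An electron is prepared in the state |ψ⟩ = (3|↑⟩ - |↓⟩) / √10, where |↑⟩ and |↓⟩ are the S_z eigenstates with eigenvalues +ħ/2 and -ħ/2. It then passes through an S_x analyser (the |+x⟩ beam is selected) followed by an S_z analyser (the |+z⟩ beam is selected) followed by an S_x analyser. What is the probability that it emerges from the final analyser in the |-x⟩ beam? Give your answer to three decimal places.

0.050

First analyser (S_x): P(|+x⟩) = |⟨+x|ψ⟩|² = 4/20.
After stage 1 the state is |+x⟩; P(|+z⟩) = |⟨+z|+x⟩|² = 1/2.
After stage 2 the state is |+z⟩; P(|-x⟩) = |⟨-x|+z⟩|² = 1/2.
Joint probability = 4/20 × 1/2 × 1/2 = 0.050.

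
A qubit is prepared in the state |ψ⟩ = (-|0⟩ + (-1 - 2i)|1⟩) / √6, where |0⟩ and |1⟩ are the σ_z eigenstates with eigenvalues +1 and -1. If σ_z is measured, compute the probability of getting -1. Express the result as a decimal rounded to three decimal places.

0.833

The -1 outcome corresponds to |1⟩. Its amplitude in |ψ⟩ is (-1 - 2i)/√6.
P = |-1 - 2i|² / 6 = 5/6.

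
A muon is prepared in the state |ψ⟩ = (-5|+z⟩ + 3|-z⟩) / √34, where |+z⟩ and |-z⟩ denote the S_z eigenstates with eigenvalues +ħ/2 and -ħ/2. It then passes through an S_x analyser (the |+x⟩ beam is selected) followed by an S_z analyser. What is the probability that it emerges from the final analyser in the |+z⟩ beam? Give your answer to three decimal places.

First analyser (S_x): P(|+x⟩) = |⟨+x|ψ⟩|² = 4/68.
After stage 1 the state is |+x⟩; P(|+z⟩) = |⟨+z|+x⟩|² = 1/2.
Joint probability = 4/68 × 1/2 = 0.029.

0.029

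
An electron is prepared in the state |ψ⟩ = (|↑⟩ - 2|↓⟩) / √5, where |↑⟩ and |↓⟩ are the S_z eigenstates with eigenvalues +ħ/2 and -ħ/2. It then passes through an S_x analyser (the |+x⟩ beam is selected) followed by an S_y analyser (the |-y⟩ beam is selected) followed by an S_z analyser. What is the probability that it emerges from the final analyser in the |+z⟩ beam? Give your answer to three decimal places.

First analyser (S_x): P(|+x⟩) = |⟨+x|ψ⟩|² = 1/10.
After stage 1 the state is |+x⟩; P(|-y⟩) = |⟨-y|+x⟩|² = 1/2.
After stage 2 the state is |-y⟩; P(|+z⟩) = |⟨+z|-y⟩|² = 1/2.
Joint probability = 1/10 × 1/2 × 1/2 = 0.025.

0.025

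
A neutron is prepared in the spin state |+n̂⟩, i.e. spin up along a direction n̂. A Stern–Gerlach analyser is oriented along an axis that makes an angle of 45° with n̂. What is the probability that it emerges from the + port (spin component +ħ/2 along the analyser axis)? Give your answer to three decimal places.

0.854

For spin-½, the probability of finding spin-up along an axis at angle θ to the initial spin direction is cos²(θ/2); spin-down is sin²(θ/2).
θ = 45°, so P = cos²(22.5°) ≈ 0.854.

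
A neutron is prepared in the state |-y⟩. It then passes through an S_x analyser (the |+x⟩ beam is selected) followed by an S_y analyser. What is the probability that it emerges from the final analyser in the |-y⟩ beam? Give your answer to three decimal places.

First analyser (S_x): from |-y⟩, P(|+x⟩) = 1/2.
After stage 1 the state is |+x⟩; P(|-y⟩) = |⟨-y|+x⟩|² = 1/2.
Joint probability = 1/2 × 1/2 = 0.250.

0.250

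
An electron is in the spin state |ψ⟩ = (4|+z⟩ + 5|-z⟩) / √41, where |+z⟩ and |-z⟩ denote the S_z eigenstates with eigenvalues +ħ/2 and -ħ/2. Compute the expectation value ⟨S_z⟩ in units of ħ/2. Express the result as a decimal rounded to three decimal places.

⟨σ_z⟩ = |a|² - |b|² divided by |a|²+|b|², with a, b the |+z⟩, |-z⟩ amplitudes.
= (16 - 25)/41 = -9/41.
⟨S_z⟩ = (ħ/2)·⟨σ_z⟩.

-0.220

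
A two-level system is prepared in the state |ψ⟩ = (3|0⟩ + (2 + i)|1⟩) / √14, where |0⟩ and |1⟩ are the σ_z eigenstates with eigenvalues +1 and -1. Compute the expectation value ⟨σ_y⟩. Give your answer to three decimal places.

0.429

⟨σ_y⟩ = 2 Im(a* b)/(|a|²+|b|²) with a = 3, b = (2 + i).
a* b = (6 + 3i), so ⟨σ_y⟩ = 6/14.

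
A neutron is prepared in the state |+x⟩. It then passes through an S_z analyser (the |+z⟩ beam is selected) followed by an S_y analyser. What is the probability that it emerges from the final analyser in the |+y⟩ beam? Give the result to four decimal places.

First analyser (S_z): from |+x⟩, P(|+z⟩) = 1/2.
After stage 1 the state is |+z⟩; P(|+y⟩) = |⟨+y|+z⟩|² = 1/2.
Joint probability = 1/2 × 1/2 = 0.2500.

0.2500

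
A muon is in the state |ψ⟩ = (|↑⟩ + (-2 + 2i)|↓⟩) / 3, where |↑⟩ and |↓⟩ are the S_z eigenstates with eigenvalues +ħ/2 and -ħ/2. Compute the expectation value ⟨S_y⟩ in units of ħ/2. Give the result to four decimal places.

⟨σ_y⟩ = 2 Im(a* b)/(|a|²+|b|²) with a = 1, b = (-2 + 2i).
a* b = (-2 + 2i), so ⟨σ_y⟩ = 4/9.
⟨S_y⟩ = (ħ/2)·⟨σ_y⟩.

0.4444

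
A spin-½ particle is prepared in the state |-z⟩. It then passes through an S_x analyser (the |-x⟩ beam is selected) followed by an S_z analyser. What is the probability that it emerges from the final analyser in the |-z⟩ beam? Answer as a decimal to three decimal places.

First analyser (S_x): from |-z⟩, P(|-x⟩) = 1/2.
After stage 1 the state is |-x⟩; P(|-z⟩) = |⟨-z|-x⟩|² = 1/2.
Joint probability = 1/2 × 1/2 = 0.250.

0.250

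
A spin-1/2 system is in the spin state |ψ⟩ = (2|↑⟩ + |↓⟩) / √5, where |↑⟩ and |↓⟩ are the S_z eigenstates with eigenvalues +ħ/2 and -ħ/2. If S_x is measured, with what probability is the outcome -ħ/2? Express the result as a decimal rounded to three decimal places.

|-x⟩ = (|↑⟩ - |↓⟩)/√2, so ⟨-x|ψ⟩ = (1) / (√2·√5).
P = |1|² / 10 = 1/10.

0.100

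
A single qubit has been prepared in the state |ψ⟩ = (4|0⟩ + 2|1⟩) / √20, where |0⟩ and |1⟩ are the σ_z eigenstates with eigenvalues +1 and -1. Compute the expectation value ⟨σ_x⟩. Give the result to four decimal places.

0.8000

⟨σ_x⟩ = 2 Re(a* b)/(|a|²+|b|²) with a = 4, b = 2.
a* b = 8, so ⟨σ_x⟩ = 16/20.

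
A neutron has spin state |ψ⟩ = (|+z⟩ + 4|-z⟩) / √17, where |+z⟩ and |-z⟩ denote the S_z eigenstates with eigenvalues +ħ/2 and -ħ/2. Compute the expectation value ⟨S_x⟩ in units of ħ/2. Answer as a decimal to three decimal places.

0.471

⟨σ_x⟩ = 2 Re(a* b)/(|a|²+|b|²) with a = 1, b = 4.
a* b = 4, so ⟨σ_x⟩ = 8/17.
⟨S_x⟩ = (ħ/2)·⟨σ_x⟩.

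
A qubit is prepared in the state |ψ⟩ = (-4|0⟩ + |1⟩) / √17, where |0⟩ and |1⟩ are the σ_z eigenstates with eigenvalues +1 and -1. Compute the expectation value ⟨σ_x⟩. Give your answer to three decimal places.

-0.471

⟨σ_x⟩ = 2 Re(a* b)/(|a|²+|b|²) with a = -4, b = 1.
a* b = -4, so ⟨σ_x⟩ = -8/17.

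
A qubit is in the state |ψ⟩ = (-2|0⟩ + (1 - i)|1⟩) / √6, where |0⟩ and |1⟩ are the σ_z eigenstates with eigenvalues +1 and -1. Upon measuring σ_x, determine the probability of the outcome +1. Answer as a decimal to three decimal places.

|+x⟩ = (|0⟩ + |1⟩)/√2, so ⟨+x|ψ⟩ = (-1 - i) / (√2·√6).
P = |-1 - i|² / 12 = 2/12.

0.167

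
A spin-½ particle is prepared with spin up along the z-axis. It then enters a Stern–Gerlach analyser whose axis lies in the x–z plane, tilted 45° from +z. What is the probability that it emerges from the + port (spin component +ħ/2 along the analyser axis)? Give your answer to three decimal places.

For spin-½, the probability of finding spin-up along an axis at angle θ to the initial spin direction is cos²(θ/2); spin-down is sin²(θ/2).
θ = 45°, so P = cos²(22.5°) ≈ 0.854.

0.854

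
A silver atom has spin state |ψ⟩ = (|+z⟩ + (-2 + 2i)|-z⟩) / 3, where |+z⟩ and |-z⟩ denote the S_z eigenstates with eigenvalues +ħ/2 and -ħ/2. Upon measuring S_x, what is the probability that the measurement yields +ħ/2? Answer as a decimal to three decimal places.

0.278

|+x⟩ = (|+z⟩ + |-z⟩)/√2, so ⟨+x|ψ⟩ = (-1 + 2i) / (√2·3).
P = |-1 + 2i|² / 18 = 5/18.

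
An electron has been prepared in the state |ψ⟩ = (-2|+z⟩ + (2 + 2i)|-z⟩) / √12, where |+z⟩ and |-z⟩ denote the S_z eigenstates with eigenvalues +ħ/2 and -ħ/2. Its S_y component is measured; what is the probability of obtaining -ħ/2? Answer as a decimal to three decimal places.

0.833

|-y⟩ = (|+z⟩ - i|-z⟩)/√2, so ⟨-y|ψ⟩ = (-4 + 2i) / (√2·√12).
P = |-4 + 2i|² / 24 = 20/24.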